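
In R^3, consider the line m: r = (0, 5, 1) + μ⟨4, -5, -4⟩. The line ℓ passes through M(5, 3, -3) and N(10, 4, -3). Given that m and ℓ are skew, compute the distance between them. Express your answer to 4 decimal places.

A direction vector for ℓ is N − M = (5, 1, 0).
Common perpendicular direction n = (4, -5, -4) × (5, 1, 0) = (4, -20, 29).
With w = (5, 3, -3) − (0, 5, 1) = (5, -2, -4), w · n = -56.
Distance = |w · n| / |n| = |-56| / √1257 ≈ 1.5795.

1.5795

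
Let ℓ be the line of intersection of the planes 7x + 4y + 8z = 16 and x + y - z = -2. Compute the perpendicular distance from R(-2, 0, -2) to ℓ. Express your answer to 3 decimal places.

4.429

Direction of ℓ: (7, 4, 8) × (1, 1, -1) = (-12, 15, 3).
A point on ℓ: solving the two plane equations with x = -4 gives (-4, 5, 3).
Taking (-4, 5, 3) on ℓ with direction v = (-12, 15, 3): w = R − (-4, 5, 3) = (2, -5, -5), and w × v = (60, 54, -30).
Distance = |w × v| / |v| = √7416 / √378 ≈ 4.429.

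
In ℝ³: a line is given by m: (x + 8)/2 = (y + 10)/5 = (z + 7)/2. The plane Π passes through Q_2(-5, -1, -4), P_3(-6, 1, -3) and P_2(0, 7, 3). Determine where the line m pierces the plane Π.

m has direction (2, 5, 2) through (-8, -10, -7).
Q_2P_3 = (-1, 2, 1), Q_2P_2 = (5, 8, 7); a normal to Π is Q_2P_3 × Q_2P_2 = (6, 12, -18).
Using Q_2: Π has equation 6x + 12y - 18z = 30.
Substitute r = (-8, -10, -7) + t(2, 5, 2) into the plane: -42 + 36t = 30, so t = 2.
Intersection: (-8, -10, -7) + 2·(2, 5, 2) = (-4, 0, -3).

(-4, 0, -3)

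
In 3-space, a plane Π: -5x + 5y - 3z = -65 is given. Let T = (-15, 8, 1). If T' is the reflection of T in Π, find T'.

(15, -22, 19)

λ = (n·T − d)/|n|² = (112 − (-65))/59 = 3.
Reflection = T − 2λn = (-15, 8, 1) − 6·(-5, 5, -3) = (15, -22, 19).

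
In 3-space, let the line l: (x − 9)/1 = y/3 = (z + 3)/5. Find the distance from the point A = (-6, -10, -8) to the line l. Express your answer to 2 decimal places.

14.49

l has direction (1, 3, 5) through (9, 0, -3).
Taking (9, 0, -3) on l with direction v = (1, 3, 5): w = A − (9, 0, -3) = (-15, -10, -5), and w × v = (-35, 70, -35).
Distance = |w × v| / |v| = √7350 / √35 ≈ 14.49.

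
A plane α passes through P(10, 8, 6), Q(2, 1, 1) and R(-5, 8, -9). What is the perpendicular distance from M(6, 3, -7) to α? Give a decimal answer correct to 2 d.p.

7.54

PQ = (-8, -7, -5), PR = (-15, 0, -15); a normal to α is PQ × PR = (105, -45, -105).
Using P: α has equation 105x - 45y - 105z = 60.
n·M − d = (105)·(6) + (-45)·(3) + (-105)·(-7) − 60 = 1170; |n| = √24075.
Distance = |1170| / √24075 = 1170/√24075 ≈ 7.54.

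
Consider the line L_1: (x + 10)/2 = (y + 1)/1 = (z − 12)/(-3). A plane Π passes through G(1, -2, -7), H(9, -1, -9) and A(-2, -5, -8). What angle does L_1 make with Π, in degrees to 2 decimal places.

L_1 has direction (2, 1, -3) through (-10, -1, 12).
GH = (8, 1, -2), GA = (-3, -3, -1); a normal to Π is GH × GA = (-7, 14, -21).
Using G: Π has equation -7x + 14y - 21z = 112.
sin θ = |n·v| / (|n||v|) = |63| / (√686 · √14) = 0.64286.
θ ≈ 40.01°.

40.01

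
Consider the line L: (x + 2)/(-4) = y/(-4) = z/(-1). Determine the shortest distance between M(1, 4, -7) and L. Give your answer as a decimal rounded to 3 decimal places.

7.787

L has direction (-4, -4, -1) through (-2, 0, 0).
Taking (-2, 0, 0) on L with direction v = (-4, -4, -1): w = M − (-2, 0, 0) = (3, 4, -7), and w × v = (-32, 31, 4).
Distance = |w × v| / |v| = √2001 / √33 ≈ 7.787.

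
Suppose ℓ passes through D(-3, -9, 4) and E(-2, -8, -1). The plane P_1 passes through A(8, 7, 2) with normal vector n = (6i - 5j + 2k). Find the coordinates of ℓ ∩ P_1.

(-1, -7, -6)

A direction vector for ℓ is E − D = (1, 1, -5).
P_1: n·r = n·A gives 6x - 5y + 2z = 17.
Substitute r = (-3, -9, 4) + t(1, 1, -5) into the plane: 35 + (-9)t = 17, so t = 2.
Intersection: (-3, -9, 4) + 2·(1, 1, -5) = (-1, -7, -6).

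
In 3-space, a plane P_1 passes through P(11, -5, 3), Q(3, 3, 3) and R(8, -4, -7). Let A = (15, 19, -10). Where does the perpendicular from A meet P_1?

(0, 4, -7)

PQ = (-8, 8, 0), PR = (-3, 1, -10); a normal to P_1 is PQ × PR = (-80, -80, 16).
Using P: P_1 has equation -80x - 80y + 16z = -432.
Foot = A − λn with λ = (n·A − d)/|n|² = (-2880 − (-432))/13056 = -3/16.
Foot = (15, 19, -10) − (-3/16)·(-80, -80, 16) = (0, 4, -7).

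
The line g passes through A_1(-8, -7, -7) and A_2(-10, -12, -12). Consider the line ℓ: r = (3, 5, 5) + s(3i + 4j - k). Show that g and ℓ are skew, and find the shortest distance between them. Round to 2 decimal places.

4.99

A direction vector for g is A_2 − A_1 = (-2, -5, -5).
Common perpendicular direction n = (-2, -5, -5) × (3, 4, -1) = (25, -17, 7).
With w = (3, 5, 5) − (-8, -7, -7) = (11, 12, 12), w · n = 155.
Since n ≠ 0 the lines are not parallel, and w · n = 155 ≠ 0 so they do not intersect; hence they are skew.
Distance = |w · n| / |n| = |155| / √963 ≈ 4.99.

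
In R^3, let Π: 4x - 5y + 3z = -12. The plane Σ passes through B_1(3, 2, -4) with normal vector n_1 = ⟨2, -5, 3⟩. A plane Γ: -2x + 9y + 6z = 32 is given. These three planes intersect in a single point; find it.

(2, 4, 0)

Σ: n_1·r = n_1·B_1 gives 2x - 5y + 3z = -16.
Solving the 3×3 linear system 4x - 5y + 3z = -12, 2x - 5y + 3z = -16, -2x + 9y + 6z = 32 (e.g. by elimination or Cramer's rule, determinant = -114) gives (2, 4, 0).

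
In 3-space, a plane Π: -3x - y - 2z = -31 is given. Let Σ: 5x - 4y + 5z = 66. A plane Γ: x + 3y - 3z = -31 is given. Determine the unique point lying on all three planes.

(2, 1, 12)

Solving the 3×3 linear system -3x - y - 2z = -31, 5x - 4y + 5z = 66, x + 3y - 3z = -31 (e.g. by elimination or Cramer's rule, determinant = -49) gives (2, 1, 12).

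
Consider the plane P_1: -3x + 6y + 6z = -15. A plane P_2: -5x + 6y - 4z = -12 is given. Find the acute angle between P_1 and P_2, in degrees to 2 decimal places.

70.01

cos θ = |n₁·n₂| / (|n₁||n₂|) = |27| / (√81 · √77).
θ = arccos(0.34188) ≈ 70.01°.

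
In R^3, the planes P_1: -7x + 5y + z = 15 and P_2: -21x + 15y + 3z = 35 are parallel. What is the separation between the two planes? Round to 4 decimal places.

0.3849

Rescale P_2 by 1/3: -7x + 5y + z = 35/3. Then distance = |15 − (35/3)| / √75 ≈ 0.3849.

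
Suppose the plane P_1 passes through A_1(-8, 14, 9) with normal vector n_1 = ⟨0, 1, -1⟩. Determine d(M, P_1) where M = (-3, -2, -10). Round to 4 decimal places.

2.1213

P_1: n_1·r = n_1·A_1 gives y - z = 5.
n·M − d = (0)·(-3) + (1)·(-2) + (-1)·(-10) − 5 = 3; |n| = √2.
Distance = |3| / √2 = 3/√2 ≈ 2.1213.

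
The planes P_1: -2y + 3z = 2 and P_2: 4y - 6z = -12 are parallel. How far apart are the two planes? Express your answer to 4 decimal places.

1.1094

Rescale P_2 by 1/(-2): -2y + 3z = 6. Then distance = |2 − 6| / √13 ≈ 1.1094.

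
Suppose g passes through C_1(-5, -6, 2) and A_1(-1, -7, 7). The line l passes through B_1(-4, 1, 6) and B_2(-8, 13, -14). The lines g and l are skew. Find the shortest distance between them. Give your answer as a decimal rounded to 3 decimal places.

A direction vector for g is A_1 − C_1 = (4, -1, 5).
A direction vector for l is B_2 − B_1 = (-4, 12, -20).
Common perpendicular direction n = (4, -1, 5) × (-4, 12, -20) = (-40, 60, 44).
With w = (-4, 1, 6) − (-5, -6, 2) = (1, 7, 4), w · n = 556.
Distance = |w · n| / |n| = |556| / √7136 ≈ 6.582.

6.582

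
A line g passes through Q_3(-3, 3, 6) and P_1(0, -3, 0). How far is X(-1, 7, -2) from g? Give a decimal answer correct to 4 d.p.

A direction vector for g is P_1 − Q_3 = (3, -6, -6).
Taking (-3, 3, 6) on g with direction v = (3, -6, -6): w = X − (-3, 3, 6) = (2, 4, -8), and w × v = (-72, -12, -24).
Distance = |w × v| / |v| = √5904 / √81 ≈ 8.5375.

8.5375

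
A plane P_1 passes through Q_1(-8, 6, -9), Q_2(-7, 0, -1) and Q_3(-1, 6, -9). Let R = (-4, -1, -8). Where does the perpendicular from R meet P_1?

(-4, 3, -5)

Q_1Q_2 = (1, -6, 8), Q_1Q_3 = (7, 0, 0); a normal to P_1 is Q_1Q_2 × Q_1Q_3 = (0, 56, 42).
Using Q_1: P_1 has equation 56y + 42z = -42.
Foot = R − λn with λ = (n·R − d)/|n|² = (-392 − (-42))/4900 = -1/14.
Foot = (-4, -1, -8) − (-1/14)·(0, 56, 42) = (-4, 3, -5).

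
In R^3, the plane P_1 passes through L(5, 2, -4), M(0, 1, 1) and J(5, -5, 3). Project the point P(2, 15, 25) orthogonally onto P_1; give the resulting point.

(-10, 0, 10)

LM = (-5, -1, 5), LJ = (0, -7, 7); a normal to P_1 is LM × LJ = (28, 35, 35).
Using L: P_1 has equation 28x + 35y + 35z = 70.
Foot = P − λn with λ = (n·P − d)/|n|² = (1456 − 70)/3234 = 3/7.
Foot = (2, 15, 25) − (3/7)·(28, 35, 35) = (-10, 0, 10).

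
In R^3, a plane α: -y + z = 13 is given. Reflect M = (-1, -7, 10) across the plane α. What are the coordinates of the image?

λ = (n·M − d)/|n|² = (17 − 13)/2 = 2.
Reflection = M − 2λn = (-1, -7, 10) − 4·(0, -1, 1) = (-1, -3, 6).

(-1, -3, 6)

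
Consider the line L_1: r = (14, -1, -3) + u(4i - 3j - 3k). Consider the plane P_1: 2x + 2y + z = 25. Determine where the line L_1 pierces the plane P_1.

Substitute r = (14, -1, -3) + t(4, -3, -3) into the plane: 23 + (-1)t = 25, so t = -2.
Intersection: (14, -1, -3) + (-2)·(4, -3, -3) = (6, 5, 3).

(6, 5, 3)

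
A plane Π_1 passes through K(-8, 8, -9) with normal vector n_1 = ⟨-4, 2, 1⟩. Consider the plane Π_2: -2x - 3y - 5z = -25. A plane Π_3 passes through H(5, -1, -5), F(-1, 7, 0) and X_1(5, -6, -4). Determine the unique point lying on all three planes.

Π_1: n_1·r = n_1·K gives -4x + 2y + z = 39.
HF = (-6, 8, 5), HX_1 = (0, -5, 1); a normal to Π_3 is HF × HX_1 = (33, 6, 30).
Using H: Π_3 has equation 33x + 6y + 30z = 9.
Solving the 3×3 linear system -4x + 2y + z = 39, -2x - 3y - 5z = -25, 33x + 6y + 30z = 9 (e.g. by elimination or Cramer's rule, determinant = 117) gives (-9, -4, 11).

(-9, -4, 11)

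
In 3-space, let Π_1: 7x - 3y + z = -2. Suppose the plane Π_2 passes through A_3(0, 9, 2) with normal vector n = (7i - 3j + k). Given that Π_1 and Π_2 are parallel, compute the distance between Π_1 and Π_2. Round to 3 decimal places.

2.994

Π_2: n·r = n·A_3 gives 7x - 3y + z = -25.
Same normal n = (7, -3, 1) with |n| = √59; distance = |-2 − (-25)| / |n| = 23/√59 ≈ 2.994.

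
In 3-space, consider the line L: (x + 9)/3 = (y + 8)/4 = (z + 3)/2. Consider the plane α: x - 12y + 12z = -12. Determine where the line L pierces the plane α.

(0, 4, 3)

L has direction (3, 4, 2) through (-9, -8, -3).
Substitute r = (-9, -8, -3) + t(3, 4, 2) into the plane: 51 + (-21)t = -12, so t = 3.
Intersection: (-9, -8, -3) + 3·(3, 4, 2) = (0, 4, 3).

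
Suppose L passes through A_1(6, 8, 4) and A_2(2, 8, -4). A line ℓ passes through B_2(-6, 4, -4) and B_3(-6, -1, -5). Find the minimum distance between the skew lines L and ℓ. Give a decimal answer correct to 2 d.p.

A direction vector for L is A_2 − A_1 = (-4, 0, -8).
A direction vector for ℓ is B_3 − B_2 = (0, -5, -1).
Common perpendicular direction n = (-4, 0, -8) × (0, -5, -1) = (-40, -4, 20).
With w = (-6, 4, -4) − (6, 8, 4) = (-12, -4, -8), w · n = 336.
Distance = |w · n| / |n| = |336| / √2016 ≈ 7.48.

7.48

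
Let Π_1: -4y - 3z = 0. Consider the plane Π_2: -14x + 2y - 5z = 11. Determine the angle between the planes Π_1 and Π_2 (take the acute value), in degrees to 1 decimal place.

84.6

cos θ = |n₁·n₂| / (|n₁||n₂|) = |7| / (√25 · √225).
θ = arccos(0.09333) ≈ 84.6°.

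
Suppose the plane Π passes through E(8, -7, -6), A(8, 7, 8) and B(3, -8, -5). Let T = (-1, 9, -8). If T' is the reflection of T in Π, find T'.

EA = (0, 14, 14), EB = (-5, -1, 1); a normal to Π is EA × EB = (28, -70, 70).
Using E: Π has equation 28x - 70y + 70z = 294.
λ = (n·T − d)/|n|² = (-1218 − 294)/10584 = -1/7.
Reflection = T − 2λn = (-1, 9, -8) − (-2/7)·(28, -70, 70) = (7, -11, 12).

(7, -11, 12)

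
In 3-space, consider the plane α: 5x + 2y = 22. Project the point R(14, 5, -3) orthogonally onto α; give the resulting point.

Foot = R − λn with λ = (n·R − d)/|n|² = (80 − 22)/29 = 2.
Foot = (14, 5, -3) − 2·(5, 2, 0) = (4, 1, -3).

(4, 1, -3)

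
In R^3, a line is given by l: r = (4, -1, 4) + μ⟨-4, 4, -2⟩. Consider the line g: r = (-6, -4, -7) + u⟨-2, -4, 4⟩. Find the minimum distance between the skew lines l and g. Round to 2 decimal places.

Common perpendicular direction n = (-4, 4, -2) × (-2, -4, 4) = (8, 20, 24).
With w = (-6, -4, -7) − (4, -1, 4) = (-10, -3, -11), w · n = -404.
Distance = |w · n| / |n| = |-404| / √1040 ≈ 12.53.

12.53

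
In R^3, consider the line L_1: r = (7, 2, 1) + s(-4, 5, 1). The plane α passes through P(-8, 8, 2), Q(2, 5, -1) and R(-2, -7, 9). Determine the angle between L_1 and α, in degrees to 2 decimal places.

PQ = (10, -3, -3), PR = (6, -15, 7); a normal to α is PQ × PR = (-66, -88, -132).
Using P: α has equation -66x - 88y - 132z = -440.
sin θ = |n·v| / (|n||v|) = |-308| / (√29524 · √42) = 0.27659.
θ ≈ 16.06°.

16.06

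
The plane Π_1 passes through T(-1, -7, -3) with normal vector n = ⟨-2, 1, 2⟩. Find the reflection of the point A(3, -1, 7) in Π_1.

(11, -5, -1)

Π_1: n·r = n·T gives -2x + y + 2z = -11.
λ = (n·A − d)/|n|² = (7 − (-11))/9 = 2.
Reflection = A − 2λn = (3, -1, 7) − 4·(-2, 1, 2) = (11, -5, -1).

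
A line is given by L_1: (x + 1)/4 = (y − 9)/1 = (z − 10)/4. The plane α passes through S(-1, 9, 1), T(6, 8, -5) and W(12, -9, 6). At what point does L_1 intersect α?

(-5, 8, 6)

L_1 has direction (4, 1, 4) through (-1, 9, 10).
ST = (7, -1, -6), SW = (13, -18, 5); a normal to α is ST × SW = (-113, -113, -113).
Using S: α has equation -113x - 113y - 113z = -1017.
Substitute r = (-1, 9, 10) + t(4, 1, 4) into the plane: -2034 + (-1017)t = -1017, so t = -1.
Intersection: (-1, 9, 10) + (-1)·(4, 1, 4) = (-5, 8, 6).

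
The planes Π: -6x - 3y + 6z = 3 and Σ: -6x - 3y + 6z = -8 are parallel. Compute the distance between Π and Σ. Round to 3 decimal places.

1.222

Same normal n = (-6, -3, 6) with |n| = √81; distance = |3 − (-8)| / |n| = 11/√81 ≈ 1.222.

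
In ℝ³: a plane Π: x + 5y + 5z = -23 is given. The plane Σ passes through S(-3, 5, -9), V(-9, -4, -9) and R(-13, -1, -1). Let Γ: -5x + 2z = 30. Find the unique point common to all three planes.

SV = (-6, -9, 0), SR = (-10, -6, 8); a normal to Σ is SV × SR = (-72, 48, -54).
Using S: Σ has equation -72x + 48y - 54z = 942.
Solving the 3×3 linear system x + 5y + 5z = -23, -72x + 48y - 54z = 942, -5x + 2z = 30 (e.g. by elimination or Cramer's rule, determinant = 3366) gives (-8, 2, -5).

(-8, 2, -5)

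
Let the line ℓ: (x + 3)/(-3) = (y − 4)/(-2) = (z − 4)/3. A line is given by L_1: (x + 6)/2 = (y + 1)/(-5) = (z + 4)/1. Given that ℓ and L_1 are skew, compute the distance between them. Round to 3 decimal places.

ℓ has direction (-3, -2, 3) through (-3, 4, 4).
L_1 has direction (2, -5, 1) through (-6, -1, -4).
Common perpendicular direction n = (-3, -2, 3) × (2, -5, 1) = (13, 9, 19).
With w = (-6, -1, -4) − (-3, 4, 4) = (-3, -5, -8), w · n = -236.
Distance = |w · n| / |n| = |-236| / √611 ≈ 9.548.

9.548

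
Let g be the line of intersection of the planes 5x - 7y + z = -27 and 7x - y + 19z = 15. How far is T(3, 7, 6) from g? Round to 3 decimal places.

Direction of g: (5, -7, 1) × (7, -1, 19) = (-132, -88, 44).
A point on g: solving the two plane equations with x = -6 gives (-6, 0, 3).
Taking (-6, 0, 3) on g with direction v = (-132, -88, 44): w = T − (-6, 0, 3) = (9, 7, 3), and w × v = (572, -792, 132).
Distance = |w × v| / |v| = √971872 / √27104 ≈ 5.988.

5.988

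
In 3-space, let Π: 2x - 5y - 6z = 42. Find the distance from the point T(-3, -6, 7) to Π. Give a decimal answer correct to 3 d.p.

7.442

n·T − d = (2)·(-3) + (-5)·(-6) + (-6)·(7) − 42 = -60; |n| = √65.
Distance = |-60| / √65 = 60/√65 ≈ 7.442.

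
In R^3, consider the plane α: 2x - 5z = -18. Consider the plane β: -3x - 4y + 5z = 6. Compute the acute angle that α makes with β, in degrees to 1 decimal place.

35.5

cos θ = |n₁·n₂| / (|n₁||n₂|) = |-31| / (√29 · √50).
θ = arccos(0.81410) ≈ 35.5°.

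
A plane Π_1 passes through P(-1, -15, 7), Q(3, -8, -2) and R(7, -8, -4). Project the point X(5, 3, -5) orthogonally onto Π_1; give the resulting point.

PQ = (4, 7, -9), PR = (8, 7, -11); a normal to Π_1 is PQ × PR = (-14, -28, -28).
Using P: Π_1 has equation -14x - 28y - 28z = 238.
Foot = X − λn with λ = (n·X − d)/|n|² = (-14 − 238)/1764 = -1/7.
Foot = (5, 3, -5) − (-1/7)·(-14, -28, -28) = (3, -1, -9).

(3, -1, -9)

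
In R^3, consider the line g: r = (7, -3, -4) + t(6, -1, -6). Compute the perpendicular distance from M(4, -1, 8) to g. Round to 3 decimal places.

6.407

Taking (7, -3, -4) on g with direction v = (6, -1, -6): w = M − (7, -3, -4) = (-3, 2, 12), and w × v = (0, 54, -9).
Distance = |w × v| / |v| = √2997 / √73 ≈ 6.407.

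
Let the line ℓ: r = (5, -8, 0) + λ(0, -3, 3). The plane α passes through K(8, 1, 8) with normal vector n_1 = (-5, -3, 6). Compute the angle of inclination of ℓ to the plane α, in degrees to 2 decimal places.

49.52

α: n_1·r = n_1·K gives -5x - 3y + 6z = 5.
sin θ = |n·v| / (|n||v|) = |27| / (√70 · √18) = 0.76064.
θ ≈ 49.52°.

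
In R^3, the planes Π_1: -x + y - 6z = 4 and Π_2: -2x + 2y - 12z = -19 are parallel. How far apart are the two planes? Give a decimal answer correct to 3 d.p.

2.190

Rescale Π_2 by 1/2: -x + y - 6z = -19/2. Then distance = |4 − (-19/2)| / √38 ≈ 2.190.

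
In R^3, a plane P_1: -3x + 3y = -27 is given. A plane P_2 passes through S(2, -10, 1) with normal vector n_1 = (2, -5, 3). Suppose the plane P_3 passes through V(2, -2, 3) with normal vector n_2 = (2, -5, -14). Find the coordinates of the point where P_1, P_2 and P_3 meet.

P_2: n_1·r = n_1·S gives 2x - 5y + 3z = 57.
P_3: n_2·r = n_2·V gives 2x - 5y - 14z = -28.
Solving the 3×3 linear system -3x + 3y = -27, 2x - 5y + 3z = 57, 2x - 5y - 14z = -28 (e.g. by elimination or Cramer's rule, determinant = -153) gives (1, -8, 5).

(1, -8, 5)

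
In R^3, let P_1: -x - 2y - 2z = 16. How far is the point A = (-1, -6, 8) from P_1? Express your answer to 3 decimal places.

n·A − d = (-1)·(-1) + (-2)·(-6) + (-2)·(8) − 16 = -19; |n| = √9.
Distance = |-19| / √9 = 19/√9 ≈ 6.333.

6.333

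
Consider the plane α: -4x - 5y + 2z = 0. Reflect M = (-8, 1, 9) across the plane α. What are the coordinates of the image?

λ = (n·M − d)/|n|² = (45 − 0)/45 = 1.
Reflection = M − 2λn = (-8, 1, 9) − 2·(-4, -5, 2) = (0, 11, 5).

(0, 11, 5)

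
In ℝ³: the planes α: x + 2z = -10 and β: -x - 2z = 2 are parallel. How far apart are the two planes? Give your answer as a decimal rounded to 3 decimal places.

3.578

Rescale β by 1/(-1): x + 2z = -2. Then distance = |-10 − (-2)| / √5 ≈ 3.578.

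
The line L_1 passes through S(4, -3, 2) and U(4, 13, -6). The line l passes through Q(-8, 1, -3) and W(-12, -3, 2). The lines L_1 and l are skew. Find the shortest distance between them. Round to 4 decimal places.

A direction vector for L_1 is U − S = (0, 16, -8).
A direction vector for l is W − Q = (-4, -4, 5).
Common perpendicular direction n = (0, 16, -8) × (-4, -4, 5) = (48, 32, 64).
With w = (-8, 1, -3) − (4, -3, 2) = (-12, 4, -5), w · n = -768.
Distance = |w · n| / |n| = |-768| / √7424 ≈ 8.9134.

8.9134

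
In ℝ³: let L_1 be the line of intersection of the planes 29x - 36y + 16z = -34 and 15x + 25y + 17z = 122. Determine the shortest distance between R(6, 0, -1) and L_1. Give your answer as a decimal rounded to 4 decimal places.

Direction of L_1: (29, -36, 16) × (15, 25, 17) = (-1012, -253, 1265).
A point on L_1: solving the two plane equations with x = -2 gives (-2, 2, 6).
Taking (-2, 2, 6) on L_1 with direction v = (-1012, -253, 1265): w = R − (-2, 2, 6) = (8, -2, -7), and w × v = (-4301, -3036, -4048).
Distance = |w × v| / |v| = √44102201 / √2688378 ≈ 4.0503.

4.0503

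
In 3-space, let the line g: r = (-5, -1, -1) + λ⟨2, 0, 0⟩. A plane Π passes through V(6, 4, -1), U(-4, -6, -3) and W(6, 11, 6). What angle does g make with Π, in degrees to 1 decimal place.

29.5

VU = (-10, -10, -2), VW = (0, 7, 7); a normal to Π is VU × VW = (-56, 70, -70).
Using V: Π has equation -56x + 70y - 70z = 14.
sin θ = |n·v| / (|n||v|) = |-112| / (√12936 · √4) = 0.49237.
θ ≈ 29.5°.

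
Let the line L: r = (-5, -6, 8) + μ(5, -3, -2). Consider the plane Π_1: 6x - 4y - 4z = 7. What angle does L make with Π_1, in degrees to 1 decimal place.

sin θ = |n·v| / (|n||v|) = |50| / (√68 · √38) = 0.98361.
θ ≈ 79.6°.

79.6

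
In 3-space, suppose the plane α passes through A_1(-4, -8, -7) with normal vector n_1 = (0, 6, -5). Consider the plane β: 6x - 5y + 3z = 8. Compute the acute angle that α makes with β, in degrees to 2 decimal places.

46.48

α: n_1·r = n_1·A_1 gives 6y - 5z = -13.
cos θ = |n₁·n₂| / (|n₁||n₂|) = |-45| / (√61 · √70).
θ = arccos(0.68865) ≈ 46.48°.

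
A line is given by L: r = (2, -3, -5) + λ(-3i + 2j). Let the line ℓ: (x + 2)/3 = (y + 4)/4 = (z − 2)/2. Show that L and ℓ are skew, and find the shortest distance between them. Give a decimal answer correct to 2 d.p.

ℓ has direction (3, 4, 2) through (-2, -4, 2).
Common perpendicular direction n = (-3, 2, 0) × (3, 4, 2) = (4, 6, -18).
With w = (-2, -4, 2) − (2, -3, -5) = (-4, -1, 7), w · n = -148.
Since n ≠ 0 the lines are not parallel, and w · n = -148 ≠ 0 so they do not intersect; hence they are skew.
Distance = |w · n| / |n| = |-148| / √376 ≈ 7.63.

7.63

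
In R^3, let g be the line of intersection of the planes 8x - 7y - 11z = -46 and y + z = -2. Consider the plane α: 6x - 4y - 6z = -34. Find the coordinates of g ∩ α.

Direction of g: (8, -7, -11) × (0, 1, 1) = (4, -8, 8).
A point on g: solving the two plane equations with x = -14 gives (-14, 11, -13).
Substitute r = (-14, 11, -13) + t(4, -8, 8) into the plane: -50 + 8t = -34, so t = 2.
Intersection: (-14, 11, -13) + 2·(4, -8, 8) = (-6, -5, 3).

(-6, -5, 3)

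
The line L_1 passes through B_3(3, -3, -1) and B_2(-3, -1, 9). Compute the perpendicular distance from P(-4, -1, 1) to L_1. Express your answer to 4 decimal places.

A direction vector for L_1 is B_2 − B_3 = (-6, 2, 10).
Taking (3, -3, -1) on L_1 with direction v = (-6, 2, 10): w = P − (3, -3, -1) = (-7, 2, 2), and w × v = (16, 58, -2).
Distance = |w × v| / |v| = √3624 / √140 ≈ 5.0878.

5.0878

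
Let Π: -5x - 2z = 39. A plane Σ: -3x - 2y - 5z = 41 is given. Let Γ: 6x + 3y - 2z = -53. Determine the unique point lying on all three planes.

Solving the 3×3 linear system -5x - 2z = 39, -3x - 2y - 5z = 41, 6x + 3y - 2z = -53 (e.g. by elimination or Cramer's rule, determinant = -101) gives (-7, -5, -2).

(-7, -5, -2)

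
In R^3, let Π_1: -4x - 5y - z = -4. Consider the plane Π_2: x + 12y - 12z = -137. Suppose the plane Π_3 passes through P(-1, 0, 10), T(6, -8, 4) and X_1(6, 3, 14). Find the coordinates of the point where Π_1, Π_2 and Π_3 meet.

(7, -6, 6)

PT = (7, -8, -6), PX_1 = (7, 3, 4); a normal to Π_3 is PT × PX_1 = (-14, -70, 77).
Using P: Π_3 has equation -14x - 70y + 77z = 784.
Solving the 3×3 linear system -4x - 5y - z = -4, x + 12y - 12z = -137, -14x - 70y + 77z = 784 (e.g. by elimination or Cramer's rule, determinant = -889) gives (7, -6, 6).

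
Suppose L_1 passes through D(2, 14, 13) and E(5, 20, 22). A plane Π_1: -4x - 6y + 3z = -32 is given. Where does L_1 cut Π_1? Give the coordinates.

A direction vector for L_1 is E − D = (3, 6, 9).
Substitute r = (2, 14, 13) + t(3, 6, 9) into the plane: -53 + (-21)t = -32, so t = -1.
Intersection: (2, 14, 13) + (-1)·(3, 6, 9) = (-1, 8, 4).

(-1, 8, 4)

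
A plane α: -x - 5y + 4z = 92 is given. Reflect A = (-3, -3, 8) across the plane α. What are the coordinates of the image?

λ = (n·A − d)/|n|² = (50 − 92)/42 = -1.
Reflection = A − 2λn = (-3, -3, 8) − (-2)·(-1, -5, 4) = (-5, -13, 16).

(-5, -13, 16)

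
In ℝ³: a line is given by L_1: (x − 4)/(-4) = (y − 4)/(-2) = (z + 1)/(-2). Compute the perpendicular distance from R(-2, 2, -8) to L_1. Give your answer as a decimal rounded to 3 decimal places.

3.937

L_1 has direction (-4, -2, -2) through (4, 4, -1).
Taking (4, 4, -1) on L_1 with direction v = (-4, -2, -2): w = R − (4, 4, -1) = (-6, -2, -7), and w × v = (-10, 16, 4).
Distance = |w × v| / |v| = √372 / √24 ≈ 3.937.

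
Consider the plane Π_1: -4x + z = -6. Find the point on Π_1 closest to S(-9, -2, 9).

Foot = S − λn with λ = (n·S − d)/|n|² = (45 − (-6))/17 = 3.
Foot = (-9, -2, 9) − 3·(-4, 0, 1) = (3, -2, 6).

(3, -2, 6)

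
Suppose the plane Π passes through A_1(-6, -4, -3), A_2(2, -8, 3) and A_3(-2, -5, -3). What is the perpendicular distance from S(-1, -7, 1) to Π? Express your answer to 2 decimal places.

0.38

A_1A_2 = (8, -4, 6), A_1A_3 = (4, -1, 0); a normal to Π is A_1A_2 × A_1A_3 = (6, 24, 8).
Using A_1: Π has equation 6x + 24y + 8z = -156.
n·S − d = (6)·(-1) + (24)·(-7) + (8)·(1) − (-156) = -10; |n| = √676.
Distance = |-10| / √676 = 10/√676 ≈ 0.38.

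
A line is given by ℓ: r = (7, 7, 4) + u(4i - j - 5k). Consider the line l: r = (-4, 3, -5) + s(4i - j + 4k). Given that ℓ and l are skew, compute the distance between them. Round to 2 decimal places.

Common perpendicular direction n = (4, -1, -5) × (4, -1, 4) = (-9, -36, 0).
With w = (-4, 3, -5) − (7, 7, 4) = (-11, -4, -9), w · n = 243.
Distance = |w · n| / |n| = |243| / √1377 ≈ 6.55.

6.55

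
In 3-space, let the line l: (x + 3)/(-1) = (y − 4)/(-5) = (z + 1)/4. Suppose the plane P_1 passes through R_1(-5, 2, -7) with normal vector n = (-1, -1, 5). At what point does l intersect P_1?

l has direction (-1, -5, 4) through (-3, 4, -1).
P_1: n·r = n·R_1 gives -x - y + 5z = -32.
Substitute r = (-3, 4, -1) + t(-1, -5, 4) into the plane: -6 + 26t = -32, so t = -1.
Intersection: (-3, 4, -1) + (-1)·(-1, -5, 4) = (-2, 9, -5).

(-2, 9, -5)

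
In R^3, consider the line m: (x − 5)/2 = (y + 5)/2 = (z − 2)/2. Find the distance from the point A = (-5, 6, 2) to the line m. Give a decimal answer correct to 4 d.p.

14.8549

m has direction (2, 2, 2) through (5, -5, 2).
Taking (5, -5, 2) on m with direction v = (2, 2, 2): w = A − (5, -5, 2) = (-10, 11, 0), and w × v = (22, 20, -42).
Distance = |w × v| / |v| = √2648 / √12 ≈ 14.8549.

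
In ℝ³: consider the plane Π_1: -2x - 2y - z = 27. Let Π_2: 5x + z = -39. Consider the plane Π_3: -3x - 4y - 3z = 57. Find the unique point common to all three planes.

(-6, -3, -9)

Solving the 3×3 linear system -2x - 2y - z = 27, 5x + z = -39, -3x - 4y - 3z = 57 (e.g. by elimination or Cramer's rule, determinant = -12) gives (-6, -3, -9).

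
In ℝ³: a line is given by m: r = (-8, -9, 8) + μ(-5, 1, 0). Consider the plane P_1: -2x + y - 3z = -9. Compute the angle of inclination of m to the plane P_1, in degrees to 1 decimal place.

35.2

sin θ = |n·v| / (|n||v|) = |11| / (√14 · √26) = 0.57656.
θ ≈ 35.2°.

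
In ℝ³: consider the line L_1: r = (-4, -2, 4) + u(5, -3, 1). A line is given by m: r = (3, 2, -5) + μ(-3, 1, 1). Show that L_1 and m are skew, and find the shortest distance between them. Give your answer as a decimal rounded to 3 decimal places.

Common perpendicular direction n = (5, -3, 1) × (-3, 1, 1) = (-4, -8, -4).
With w = (3, 2, -5) − (-4, -2, 4) = (7, 4, -9), w · n = -24.
Since n ≠ 0 the lines are not parallel, and w · n = -24 ≠ 0 so they do not intersect; hence they are skew.
Distance = |w · n| / |n| = |-24| / √96 ≈ 2.449.

2.449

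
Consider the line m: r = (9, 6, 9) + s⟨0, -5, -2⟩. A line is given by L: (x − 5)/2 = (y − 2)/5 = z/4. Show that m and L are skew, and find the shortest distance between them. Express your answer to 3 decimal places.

L has direction (2, 5, 4) through (5, 2, 0).
Common perpendicular direction n = (0, -5, -2) × (2, 5, 4) = (-10, -4, 10).
With w = (5, 2, 0) − (9, 6, 9) = (-4, -4, -9), w · n = -34.
Since n ≠ 0 the lines are not parallel, and w · n = -34 ≠ 0 so they do not intersect; hence they are skew.
Distance = |w · n| / |n| = |-34| / √216 ≈ 2.313.

2.313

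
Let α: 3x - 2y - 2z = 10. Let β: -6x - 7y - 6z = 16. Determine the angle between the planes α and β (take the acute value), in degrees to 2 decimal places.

cos θ = |n₁·n₂| / (|n₁||n₂|) = |8| / (√17 · √121).
θ = arccos(0.17639) ≈ 79.84°.

79.84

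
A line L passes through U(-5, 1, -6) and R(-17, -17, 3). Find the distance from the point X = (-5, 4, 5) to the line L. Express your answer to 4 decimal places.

11.2388

A direction vector for L is R − U = (-12, -18, 9).
Taking (-5, 1, -6) on L with direction v = (-12, -18, 9): w = X − (-5, 1, -6) = (0, 3, 11), and w × v = (225, -132, 36).
Distance = |w × v| / |v| = √69345 / √549 ≈ 11.2388.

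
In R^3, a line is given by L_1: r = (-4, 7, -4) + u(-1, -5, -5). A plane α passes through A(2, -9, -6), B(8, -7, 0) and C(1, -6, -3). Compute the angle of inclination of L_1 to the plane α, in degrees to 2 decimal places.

7.69

AB = (6, 2, 6), AC = (-1, 3, 3); a normal to α is AB × AC = (-12, -24, 20).
Using A: α has equation -12x - 24y + 20z = 72.
sin θ = |n·v| / (|n||v|) = |32| / (√1120 · √51) = 0.13389.
θ ≈ 7.69°.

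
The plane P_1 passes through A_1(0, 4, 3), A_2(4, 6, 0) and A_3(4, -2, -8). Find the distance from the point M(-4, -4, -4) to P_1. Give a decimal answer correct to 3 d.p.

A_1A_2 = (4, 2, -3), A_1A_3 = (4, -6, -11); a normal to P_1 is A_1A_2 × A_1A_3 = (-40, 32, -32).
Using A_1: P_1 has equation -40x + 32y - 32z = 32.
n·M − d = (-40)·(-4) + (32)·(-4) + (-32)·(-4) − 32 = 128; |n| = √3648.
Distance = |128| / √3648 = 128/√3648 ≈ 2.119.

2.119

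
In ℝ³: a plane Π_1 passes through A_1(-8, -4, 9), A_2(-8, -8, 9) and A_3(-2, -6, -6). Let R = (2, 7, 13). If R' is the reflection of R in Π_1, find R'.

(-18, 7, 5)

A_1A_2 = (0, -4, 0), A_1A_3 = (6, -2, -15); a normal to Π_1 is A_1A_2 × A_1A_3 = (60, 0, 24).
Using A_1: Π_1 has equation 60x + 24z = -264.
λ = (n·R − d)/|n|² = (432 − (-264))/4176 = 1/6.
Reflection = R − 2λn = (2, 7, 13) − (1/3)·(60, 0, 24) = (-18, 7, 5).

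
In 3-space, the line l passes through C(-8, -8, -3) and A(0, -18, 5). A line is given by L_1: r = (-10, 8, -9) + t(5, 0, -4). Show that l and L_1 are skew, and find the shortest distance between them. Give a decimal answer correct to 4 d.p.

8.0122

A direction vector for l is A − C = (8, -10, 8).
Common perpendicular direction n = (8, -10, 8) × (5, 0, -4) = (40, 72, 50).
With w = (-10, 8, -9) − (-8, -8, -3) = (-2, 16, -6), w · n = 772.
Since n ≠ 0 the lines are not parallel, and w · n = 772 ≠ 0 so they do not intersect; hence they are skew.
Distance = |w · n| / |n| = |772| / √9284 ≈ 8.0122.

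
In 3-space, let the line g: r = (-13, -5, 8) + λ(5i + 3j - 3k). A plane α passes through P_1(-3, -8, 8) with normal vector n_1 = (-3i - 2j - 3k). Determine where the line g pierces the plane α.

α: n_1·r = n_1·P_1 gives -3x - 2y - 3z = 1.
Substitute r = (-13, -5, 8) + t(5, 3, -3) into the plane: 25 + (-12)t = 1, so t = 2.
Intersection: (-13, -5, 8) + 2·(5, 3, -3) = (-3, 1, 2).

(-3, 1, 2)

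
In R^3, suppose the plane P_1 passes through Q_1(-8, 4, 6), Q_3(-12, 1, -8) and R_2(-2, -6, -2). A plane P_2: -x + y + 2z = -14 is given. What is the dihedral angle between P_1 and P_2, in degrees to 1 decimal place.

Q_1Q_3 = (-4, -3, -14), Q_1R_2 = (6, -10, -8); a normal to P_1 is Q_1Q_3 × Q_1R_2 = (-116, -116, 58).
Using Q_1: P_1 has equation -116x - 116y + 58z = 812.
cos θ = |n₁·n₂| / (|n₁||n₂|) = |116| / (√30276 · √6).
θ = arccos(0.27217) ≈ 74.2°.

74.2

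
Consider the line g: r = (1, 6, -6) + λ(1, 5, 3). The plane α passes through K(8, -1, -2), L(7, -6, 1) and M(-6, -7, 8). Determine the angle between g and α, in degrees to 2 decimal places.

55.90

KL = (-1, -5, 3), KM = (-14, -6, 10); a normal to α is KL × KM = (-32, -32, -64).
Using K: α has equation -32x - 32y - 64z = -96.
sin θ = |n·v| / (|n||v|) = |-384| / (√6144 · √35) = 0.82808.
θ ≈ 55.90°.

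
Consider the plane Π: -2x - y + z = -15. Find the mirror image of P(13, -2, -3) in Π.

(5, -6, 1)

λ = (n·P − d)/|n|² = (-27 − (-15))/6 = -2.
Reflection = P − 2λn = (13, -2, -3) − (-4)·(-2, -1, 1) = (5, -6, 1).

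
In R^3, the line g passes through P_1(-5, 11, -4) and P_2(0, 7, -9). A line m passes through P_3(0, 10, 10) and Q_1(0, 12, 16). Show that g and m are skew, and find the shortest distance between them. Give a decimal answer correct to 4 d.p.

A direction vector for g is P_2 − P_1 = (5, -4, -5).
A direction vector for m is Q_1 − P_3 = (0, 2, 6).
Common perpendicular direction n = (5, -4, -5) × (0, 2, 6) = (-14, -30, 10).
With w = (0, 10, 10) − (-5, 11, -4) = (5, -1, 14), w · n = 100.
Since n ≠ 0 the lines are not parallel, and w · n = 100 ≠ 0 so they do not intersect; hence they are skew.
Distance = |w · n| / |n| = |100| / √1196 ≈ 2.8916.

2.8916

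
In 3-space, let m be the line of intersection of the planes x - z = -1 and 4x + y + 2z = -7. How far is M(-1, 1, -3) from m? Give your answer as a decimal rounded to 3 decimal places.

Direction of m: (1, 0, -1) × (4, 1, 2) = (1, -6, 1).
A point on m: solving the two plane equations with x = -2 gives (-2, 3, -1).
Taking (-2, 3, -1) on m with direction v = (1, -6, 1): w = M − (-2, 3, -1) = (1, -2, -2), and w × v = (-14, -3, -4).
Distance = |w × v| / |v| = √221 / √38 ≈ 2.412.

2.412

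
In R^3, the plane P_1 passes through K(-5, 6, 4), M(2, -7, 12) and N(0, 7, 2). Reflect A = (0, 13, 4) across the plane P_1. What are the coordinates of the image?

(-2, 7, -4)

KM = (7, -13, 8), KN = (5, 1, -2); a normal to P_1 is KM × KN = (18, 54, 72).
Using K: P_1 has equation 18x + 54y + 72z = 522.
λ = (n·A − d)/|n|² = (990 − 522)/8424 = 1/18.
Reflection = A − 2λn = (0, 13, 4) − (1/9)·(18, 54, 72) = (-2, 7, -4).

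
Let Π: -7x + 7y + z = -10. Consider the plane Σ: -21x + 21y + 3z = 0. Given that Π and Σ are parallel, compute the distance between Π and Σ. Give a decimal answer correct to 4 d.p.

1.0050

Rescale Σ by 1/3: -7x + 7y + z = 0. Then distance = |-10 − 0| / √99 ≈ 1.0050.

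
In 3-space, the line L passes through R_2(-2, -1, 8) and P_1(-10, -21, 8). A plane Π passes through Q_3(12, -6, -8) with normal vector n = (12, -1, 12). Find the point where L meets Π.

A direction vector for L is P_1 − R_2 = (-8, -20, 0).
Π: n·r = n·Q_3 gives 12x - y + 12z = 54.
Substitute r = (-2, -1, 8) + t(-8, -20, 0) into the plane: 73 + (-76)t = 54, so t = 1/4.
Intersection: (-2, -1, 8) + (1/4)·(-8, -20, 0) = (-4, -6, 8).

(-4, -6, 8)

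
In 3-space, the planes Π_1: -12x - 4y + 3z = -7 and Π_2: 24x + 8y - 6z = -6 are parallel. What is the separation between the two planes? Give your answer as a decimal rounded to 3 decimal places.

Rescale Π_2 by 1/(-2): -12x - 4y + 3z = 3. Then distance = |-7 − 3| / √169 ≈ 0.769.

0.769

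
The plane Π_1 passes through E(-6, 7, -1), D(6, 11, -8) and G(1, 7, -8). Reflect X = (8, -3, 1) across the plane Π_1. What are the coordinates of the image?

ED = (12, 4, -7), EG = (7, 0, -7); a normal to Π_1 is ED × EG = (-28, 35, -28).
Using E: Π_1 has equation -28x + 35y - 28z = 441.
λ = (n·X − d)/|n|² = (-357 − 441)/2793 = -2/7.
Reflection = X − 2λn = (8, -3, 1) − (-4/7)·(-28, 35, -28) = (-8, 17, -15).

(-8, 17, -15)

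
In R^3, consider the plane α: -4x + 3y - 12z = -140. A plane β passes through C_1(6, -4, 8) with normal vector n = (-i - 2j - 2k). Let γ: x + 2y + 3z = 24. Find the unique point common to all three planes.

(2, -4, 10)

β: n·r = n·C_1 gives -x - 2y - 2z = -14.
Solving the 3×3 linear system -4x + 3y - 12z = -140, -x - 2y - 2z = -14, x + 2y + 3z = 24 (e.g. by elimination or Cramer's rule, determinant = 11) gives (2, -4, 10).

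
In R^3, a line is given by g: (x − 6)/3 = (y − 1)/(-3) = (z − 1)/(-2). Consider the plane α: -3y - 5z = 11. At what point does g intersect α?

(9, -2, -1)

g has direction (3, -3, -2) through (6, 1, 1).
Substitute r = (6, 1, 1) + t(3, -3, -2) into the plane: -8 + 19t = 11, so t = 1.
Intersection: (6, 1, 1) + 1·(3, -3, -2) = (9, -2, -1).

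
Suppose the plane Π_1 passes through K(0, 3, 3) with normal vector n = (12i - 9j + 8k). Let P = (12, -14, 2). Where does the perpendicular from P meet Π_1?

(0, -5, -6)

Π_1: n·r = n·K gives 12x - 9y + 8z = -3.
Foot = P − λn with λ = (n·P − d)/|n|² = (286 − (-3))/289 = 1.
Foot = (12, -14, 2) − 1·(12, -9, 8) = (0, -5, -6).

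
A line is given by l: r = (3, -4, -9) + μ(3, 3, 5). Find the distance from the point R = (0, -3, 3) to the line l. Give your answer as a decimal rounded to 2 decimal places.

Taking (3, -4, -9) on l with direction v = (3, 3, 5): w = R − (3, -4, -9) = (-3, 1, 12), and w × v = (-31, 51, -12).
Distance = |w × v| / |v| = √3706 / √43 ≈ 9.28.

9.28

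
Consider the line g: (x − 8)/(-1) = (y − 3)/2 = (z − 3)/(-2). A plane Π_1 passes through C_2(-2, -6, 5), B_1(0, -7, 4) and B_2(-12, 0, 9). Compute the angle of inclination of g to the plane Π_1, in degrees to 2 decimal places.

11.10

g has direction (-1, 2, -2) through (8, 3, 3).
C_2B_1 = (2, -1, -1), C_2B_2 = (-10, 6, 4); a normal to Π_1 is C_2B_1 × C_2B_2 = (2, 2, 2).
Using C_2: Π_1 has equation 2x + 2y + 2z = -6.
sin θ = |n·v| / (|n||v|) = |-2| / (√12 · √9) = 0.19245.
θ ≈ 11.10°.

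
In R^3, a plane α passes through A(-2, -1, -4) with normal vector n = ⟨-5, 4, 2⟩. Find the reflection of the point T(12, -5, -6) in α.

(-8, 11, 2)

α: n·r = n·A gives -5x + 4y + 2z = -2.
λ = (n·T − d)/|n|² = (-92 − (-2))/45 = -2.
Reflection = T − 2λn = (12, -5, -6) − (-4)·(-5, 4, 2) = (-8, 11, 2).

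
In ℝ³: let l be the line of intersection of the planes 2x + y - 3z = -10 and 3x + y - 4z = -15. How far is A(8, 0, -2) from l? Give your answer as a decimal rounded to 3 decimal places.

Direction of l: (2, 1, -3) × (3, 1, -4) = (-1, -1, -1).
A point on l: solving the two plane equations with x = -2 gives (-2, 3, 3).
Taking (-2, 3, 3) on l with direction v = (-1, -1, -1): w = A − (-2, 3, 3) = (10, -3, -5), and w × v = (-2, 15, -13).
Distance = |w × v| / |v| = √398 / √3 ≈ 11.518.

11.518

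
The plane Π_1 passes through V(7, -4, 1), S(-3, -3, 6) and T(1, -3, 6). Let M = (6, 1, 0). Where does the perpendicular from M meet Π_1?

(6, -4, 1)

VS = (-10, 1, 5), VT = (-6, 1, 5); a normal to Π_1 is VS × VT = (0, 20, -4).
Using V: Π_1 has equation 20y - 4z = -84.
Foot = M − λn with λ = (n·M − d)/|n|² = (20 − (-84))/416 = 1/4.
Foot = (6, 1, 0) − (1/4)·(0, 20, -4) = (6, -4, 1).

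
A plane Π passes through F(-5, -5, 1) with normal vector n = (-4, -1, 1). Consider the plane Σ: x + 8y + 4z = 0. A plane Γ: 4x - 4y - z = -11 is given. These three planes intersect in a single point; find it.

Π: n·r = n·F gives -4x - y + z = 26.
Solving the 3×3 linear system -4x - y + z = 26, x + 8y + 4z = 0, 4x - 4y - z = -11 (e.g. by elimination or Cramer's rule, determinant = -85) gives (-4, -3, 7).

(-4, -3, 7)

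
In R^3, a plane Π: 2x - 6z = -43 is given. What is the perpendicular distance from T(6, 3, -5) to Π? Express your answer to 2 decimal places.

13.44

n·T − d = (2)·(6) + (0)·(3) + (-6)·(-5) − (-43) = 85; |n| = √40.
Distance = |85| / √40 = 85/√40 ≈ 13.44.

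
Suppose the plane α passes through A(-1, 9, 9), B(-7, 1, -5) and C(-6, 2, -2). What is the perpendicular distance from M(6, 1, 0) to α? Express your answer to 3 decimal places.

AB = (-6, -8, -14), AC = (-5, -7, -11); a normal to α is AB × AC = (-10, 4, 2).
Using A: α has equation -10x + 4y + 2z = 64.
n·M − d = (-10)·(6) + (4)·(1) + (2)·(0) − 64 = -120; |n| = √120.
Distance = |-120| / √120 = 120/√120 ≈ 10.954.

10.954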